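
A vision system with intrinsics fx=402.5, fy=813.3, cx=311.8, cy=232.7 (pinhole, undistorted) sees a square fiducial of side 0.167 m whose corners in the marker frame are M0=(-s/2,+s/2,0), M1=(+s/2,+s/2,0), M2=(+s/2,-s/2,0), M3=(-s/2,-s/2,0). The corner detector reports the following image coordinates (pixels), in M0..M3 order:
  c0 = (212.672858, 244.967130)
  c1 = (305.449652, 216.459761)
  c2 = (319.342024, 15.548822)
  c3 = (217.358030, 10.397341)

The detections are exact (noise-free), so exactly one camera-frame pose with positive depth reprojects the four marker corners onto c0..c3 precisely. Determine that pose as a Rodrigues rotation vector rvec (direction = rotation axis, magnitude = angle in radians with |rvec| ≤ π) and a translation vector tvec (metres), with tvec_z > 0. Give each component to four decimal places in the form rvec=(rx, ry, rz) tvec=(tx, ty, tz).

rvec=(0.4403, -0.6436, -0.0005) tvec=(-0.0667, -0.0782, 0.6038)

Intrinsics K: fx=402.5, fy=813.3, cx=311.8, cy=232.7
Marker side s = 0.167 m; corners in marker frame (Z=0):
  M0 = (-0.0835, +0.0835, 0)
  M1 = (+0.0835, +0.0835, 0)
  M2 = (+0.0835, -0.0835, 0)
  M3 = (-0.0835, -0.0835, 0)
Detected image corners:
  c0 = (212.672858, 244.967130) px
  c1 = (305.449652, 216.459761) px
  c2 = (319.342024, 15.548822) px
  c3 = (217.358030, 10.397341) px
Planar DLT: solve 8×8 A·h = b for H (H[2,2]=1):
  H  [+835.00309 +115.63752 +267.35730]
  H  [+41.61897 +1375.89951 +127.35478]
  H  [+0.96092 +0.65782 +1.00000]
B = K⁻¹H; ‖b₁‖=1.656127, ‖b₂‖=1.656127; λ = 2/(‖b₁‖+‖b₂‖) = 0.603819, sign → tz>0 ⇒ λ=+0.603819
r₁ = λ·B[:,0] = (+0.80317,-0.13511,+0.58022); r₂ = λ·B[:,1] = (-0.13422,+0.90786,+0.39720)
r₃ = r₁×r₂ = (-0.58043,-0.39690,+0.71103); SVD([r₁ r₂ r₃]) → R = UVᵀ:
  R  [+0.80317 -0.13422 -0.58043]
  R  [-0.13511 +0.90786 -0.39690]
  R  [+0.58022 +0.39720 +0.71103]
t = (-0.06667, -0.07821, +0.60382) m
tr R = 2.422068; θ = arccos((tr R − 1)/2) = 0.779829 rad = 44.681°
axis k = ((R−Rᵀ)₃₂, (R−Rᵀ)₁₃, (R−Rᵀ)₂₁) / (2 sinθ) = (+0.564671, -0.825316, -0.000634)
rvec = θ·k = (+0.440346, -0.643605, -0.000495)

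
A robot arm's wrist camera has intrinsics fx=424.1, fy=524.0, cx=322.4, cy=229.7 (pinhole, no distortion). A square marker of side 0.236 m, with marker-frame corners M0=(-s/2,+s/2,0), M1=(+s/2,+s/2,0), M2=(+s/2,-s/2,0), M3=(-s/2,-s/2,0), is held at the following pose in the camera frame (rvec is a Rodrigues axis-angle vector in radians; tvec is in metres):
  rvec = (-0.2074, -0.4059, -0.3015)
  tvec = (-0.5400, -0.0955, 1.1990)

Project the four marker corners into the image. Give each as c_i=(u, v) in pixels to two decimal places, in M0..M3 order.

Intrinsics K: fx=424.1, fy=524.0, cx=322.4, cy=229.7
Marker side s = 0.236 m; corners in marker frame (Z=0):
  M0 = (-0.1180, +0.1180, 0)
  M1 = (+0.1180, +0.1180, 0)
  M2 = (+0.1180, -0.1180, 0)
  M3 = (-0.1180, -0.1180, 0)
rvec = (-0.2074, -0.4059, -0.3015), |rvec| = θ = 0.54651 rad = 31.313°
Rodrigues: sinθ=0.51971, 1−cosθ=0.14566; R = I + sinθ·[k]× + (1−cosθ)·[k]×²:
    [+0.87532 +0.32777 -0.35550]
    [-0.24566 +0.93469 +0.25691]
    [+0.41649 -0.13755 +0.89868]
t = (-0.5400, -0.0955, 1.1990) m
M0: Pc = R·M0+t = (-0.60461, +0.04378, +1.13362); u = 424.1·(-0.60461)/1.13362 + 322.4 = 96.2089, v = 524.0·(+0.04378)/1.13362 + 229.7 = 249.9373
M1: Pc = R·M1+t = (-0.39804, -0.01419, +1.23192); u = 424.1·(-0.39804)/1.23192 + 322.4 = 185.3721, v = 524.0·(-0.01419)/1.23192 + 229.7 = 223.6624
M2: Pc = R·M2+t = (-0.47539, -0.23478, +1.26438); u = 424.1·(-0.47539)/1.26438 + 322.4 = 162.9440, v = 524.0·(-0.23478)/1.26438 + 229.7 = 132.3987
M3: Pc = R·M3+t = (-0.68196, -0.17681, +1.16608); u = 424.1·(-0.68196)/1.16608 + 322.4 = 74.3724, v = 524.0·(-0.17681)/1.16608 + 229.7 = 150.2493

c0=(96.21, 249.94) c1=(185.37, 223.66) c2=(162.94, 132.40) c3=(74.37, 150.25)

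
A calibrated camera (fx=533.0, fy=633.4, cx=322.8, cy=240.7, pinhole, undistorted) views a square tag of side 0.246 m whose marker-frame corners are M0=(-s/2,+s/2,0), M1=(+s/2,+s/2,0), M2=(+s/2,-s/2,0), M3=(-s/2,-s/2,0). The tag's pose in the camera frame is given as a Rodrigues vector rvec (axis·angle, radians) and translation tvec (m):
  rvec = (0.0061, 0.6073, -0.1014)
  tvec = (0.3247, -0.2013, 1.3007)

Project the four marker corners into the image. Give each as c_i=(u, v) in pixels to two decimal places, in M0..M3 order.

Intrinsics K: fx=533.0, fy=633.4, cx=322.8, cy=240.7
Marker side s = 0.246 m; corners in marker frame (Z=0):
  M0 = (-0.1230, +0.1230, 0)
  M1 = (+0.1230, +0.1230, 0)
  M2 = (+0.1230, -0.1230, 0)
  M3 = (-0.1230, -0.1230, 0)
rvec = (0.0061, 0.6073, -0.1014), |rvec| = θ = 0.61574 rad = 35.279°
Rodrigues: sinθ=0.57756, 1−cosθ=0.18365; R = I + sinθ·[k]× + (1−cosθ)·[k]×²:
    [+0.81637 +0.09691 +0.56935]
    [-0.09332 +0.99500 -0.03555]
    [-0.56995 -0.02411 +0.82133]
t = (0.3247, -0.2013, 1.3007) m
M0: Pc = R·M0+t = (+0.23621, -0.06744, +1.36784); u = 533.0·(+0.23621)/1.36784 + 322.8 = 414.8417, v = 633.4·(-0.06744)/1.36784 + 240.7 = 209.4723
M1: Pc = R·M1+t = (+0.43703, -0.09039, +1.22763); u = 533.0·(+0.43703)/1.22763 + 322.8 = 512.5462, v = 633.4·(-0.09039)/1.22763 + 240.7 = 194.0615
M2: Pc = R·M2+t = (+0.41319, -0.33516, +1.23356); u = 533.0·(+0.41319)/1.23356 + 322.8 = 501.3335, v = 633.4·(-0.33516)/1.23356 + 240.7 = 68.6029
M3: Pc = R·M3+t = (+0.21237, -0.31221, +1.37377); u = 533.0·(+0.21237)/1.37377 + 322.8 = 405.1951, v = 633.4·(-0.31221)/1.37377 + 240.7 = 96.7515

c0=(414.84, 209.47) c1=(512.55, 194.06) c2=(501.33, 68.60) c3=(405.20, 96.75)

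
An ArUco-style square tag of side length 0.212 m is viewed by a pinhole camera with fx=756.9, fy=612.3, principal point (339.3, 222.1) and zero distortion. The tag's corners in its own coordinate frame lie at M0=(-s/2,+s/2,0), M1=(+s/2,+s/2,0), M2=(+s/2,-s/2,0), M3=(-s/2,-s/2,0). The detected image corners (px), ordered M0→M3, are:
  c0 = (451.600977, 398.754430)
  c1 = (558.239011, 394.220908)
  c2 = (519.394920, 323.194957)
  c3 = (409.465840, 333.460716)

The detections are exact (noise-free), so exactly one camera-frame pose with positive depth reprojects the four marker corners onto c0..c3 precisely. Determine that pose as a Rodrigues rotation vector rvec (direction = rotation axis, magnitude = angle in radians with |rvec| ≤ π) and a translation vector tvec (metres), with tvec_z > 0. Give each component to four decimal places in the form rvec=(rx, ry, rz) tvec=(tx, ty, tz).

Intrinsics K: fx=756.9, fy=612.3, cx=339.3, cy=222.1
Marker side s = 0.212 m; corners in marker frame (Z=0):
  M0 = (-0.1060, +0.1060, 0)
  M1 = (+0.1060, +0.1060, 0)
  M2 = (+0.1060, -0.1060, 0)
  M3 = (-0.1060, -0.1060, 0)
Detected image corners:
  c0 = (451.600977, 398.754430) px
  c1 = (558.239011, 394.220908) px
  c2 = (519.394920, 323.194957) px
  c3 = (409.465840, 333.460716) px
Planar DLT: solve 8×8 A·h = b for H (H[2,2]=1):
  H  [+333.02098 +327.15295 +483.17472]
  H  [-167.23977 +422.57294 +363.56403]
  H  [-0.36627 +0.28032 +1.00000]
B = K⁻¹H; ‖b₁‖=0.720311, ‖b₂‖=0.720311; λ = 2/(‖b₁‖+‖b₂‖) = 1.388290, sign → tz>0 ⇒ λ=+1.388290
r₁ = λ·B[:,0] = (+0.83876,-0.19475,-0.50848); r₂ = λ·B[:,1] = (+0.42561,+0.81695,+0.38916)
r₃ = r₁×r₂ = (+0.33962,-0.54283,+0.76811); SVD([r₁ r₂ r₃]) → R = UVᵀ:
  R  [+0.83876 +0.42561 +0.33962]
  R  [-0.19475 +0.81695 -0.54283]
  R  [-0.50848 +0.38916 +0.76811]
t = (+0.26389, +0.32075, +1.38829) m
tr R = 2.423828; θ = arccos((tr R − 1)/2) = 0.778577 rad = 44.609°
axis k = ((R−Rᵀ)₃₂, (R−Rᵀ)₁₃, (R−Rᵀ)₂₁) / (2 sinθ) = (+0.663557, +0.603832, -0.441678)
rvec = θ·k = (+0.516630, +0.470129, -0.343880)

rvec=(0.5166, 0.4701, -0.3439) tvec=(0.2639, 0.3207, 1.3883)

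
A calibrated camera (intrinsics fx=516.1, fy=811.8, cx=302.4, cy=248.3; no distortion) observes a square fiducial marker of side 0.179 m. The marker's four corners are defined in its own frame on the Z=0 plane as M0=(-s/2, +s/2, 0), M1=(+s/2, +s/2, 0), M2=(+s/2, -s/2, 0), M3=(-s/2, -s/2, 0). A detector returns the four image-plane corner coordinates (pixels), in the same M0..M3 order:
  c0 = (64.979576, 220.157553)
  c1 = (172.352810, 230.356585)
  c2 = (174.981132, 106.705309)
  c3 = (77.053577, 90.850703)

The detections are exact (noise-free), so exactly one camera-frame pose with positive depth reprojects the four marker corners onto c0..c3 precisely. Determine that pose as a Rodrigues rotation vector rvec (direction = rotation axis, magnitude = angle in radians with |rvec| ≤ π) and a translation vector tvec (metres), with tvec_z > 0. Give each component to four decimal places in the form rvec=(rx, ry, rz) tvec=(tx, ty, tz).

Intrinsics K: fx=516.1, fy=811.8, cx=302.4, cy=248.3
Marker side s = 0.179 m; corners in marker frame (Z=0):
  M0 = (-0.0895, +0.0895, 0)
  M1 = (+0.0895, +0.0895, 0)
  M2 = (+0.0895, -0.0895, 0)
  M3 = (-0.0895, -0.0895, 0)
Detected image corners:
  c0 = (64.979576, 220.157553) px
  c1 = (172.352810, 230.356585) px
  c2 = (174.981132, 106.705309) px
  c3 = (77.053577, 90.850703) px
Planar DLT: solve 8×8 A·h = b for H (H[2,2]=1):
  H  [+609.07105 -100.61698 +123.88435]
  H  [+122.16424 +626.36121 +159.40497]
  H  [+0.30054 -0.49254 +1.00000]
B = K⁻¹H; ‖b₁‖=1.049696, ‖b₂‖=1.049696; λ = 2/(‖b₁‖+‖b₂‖) = 0.952657, sign → tz>0 ⇒ λ=+0.952657
r₁ = λ·B[:,0] = (+0.95651,+0.05579,+0.28631); r₂ = λ·B[:,1] = (+0.08921,+0.87856,-0.46923)
r₃ = r₁×r₂ = (-0.27772,+0.47436,+0.83538); SVD([r₁ r₂ r₃]) → R = UVᵀ:
  R  [+0.95651 +0.08921 -0.27772]
  R  [+0.05579 +0.87856 +0.47436]
  R  [+0.28631 -0.46923 +0.83538]
t = (-0.32952, -0.10432, +0.95266) m
tr R = 2.670450; θ = arccos((tr R − 1)/2) = 0.582255 rad = 33.361°
axis k = ((R−Rᵀ)₃₂, (R−Rᵀ)₁₃, (R−Rᵀ)₂₁) / (2 sinθ) = (-0.857948, -0.512837, -0.030386)
rvec = θ·k = (-0.499544, -0.298602, -0.017692)

rvec=(-0.4995, -0.2986, -0.0177) tvec=(-0.3295, -0.1043, 0.9527)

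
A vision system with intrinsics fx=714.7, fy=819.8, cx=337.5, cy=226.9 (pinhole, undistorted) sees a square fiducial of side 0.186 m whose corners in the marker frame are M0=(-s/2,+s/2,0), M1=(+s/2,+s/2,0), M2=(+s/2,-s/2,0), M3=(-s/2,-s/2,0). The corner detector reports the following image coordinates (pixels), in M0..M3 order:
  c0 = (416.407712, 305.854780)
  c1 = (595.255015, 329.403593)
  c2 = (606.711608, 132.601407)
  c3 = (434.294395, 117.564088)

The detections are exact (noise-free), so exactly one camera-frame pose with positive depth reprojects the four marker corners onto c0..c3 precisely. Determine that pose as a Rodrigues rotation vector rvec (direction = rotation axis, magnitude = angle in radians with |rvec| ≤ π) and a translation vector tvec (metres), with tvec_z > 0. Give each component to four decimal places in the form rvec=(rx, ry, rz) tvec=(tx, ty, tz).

rvec=(-0.1774, 0.1591, 0.1140) tvec=(0.1885, -0.0072, 0.7739)

Intrinsics K: fx=714.7, fy=819.8, cx=337.5, cy=226.9
Marker side s = 0.186 m; corners in marker frame (Z=0):
  M0 = (-0.0930, +0.0930, 0)
  M1 = (+0.0930, +0.0930, 0)
  M2 = (+0.0930, -0.0930, 0)
  M3 = (-0.0930, -0.0930, 0)
Detected image corners:
  c0 = (416.407712, 305.854780) px
  c1 = (595.255015, 329.403593) px
  c2 = (606.711608, 132.601407) px
  c3 = (434.294395, 117.564088) px
Planar DLT: solve 8×8 A·h = b for H (H[2,2]=1):
  H  [+833.00372 -189.50090 +511.54868]
  H  [+55.42747 +987.16917 +219.23809]
  H  [-0.21613 -0.21489 +1.00000]
B = K⁻¹H; ‖b₁‖=1.292183, ‖b₂‖=1.292183; λ = 2/(‖b₁‖+‖b₂‖) = 0.773884, sign → tz>0 ⇒ λ=+0.773884
r₁ = λ·B[:,0] = (+0.98097,+0.09862,-0.16726); r₂ = λ·B[:,1] = (-0.12666,+0.97791,-0.16630)
r₃ = r₁×r₂ = (+0.14716,+0.18432,+0.97179); SVD([r₁ r₂ r₃]) → R = UVᵀ:
  R  [+0.98097 -0.12666 +0.14716]
  R  [+0.09862 +0.97791 +0.18432]
  R  [-0.16726 -0.16630 +0.97179]
t = (+0.18846, -0.00723, +0.77388) m
tr R = 2.930662; θ = arccos((tr R − 1)/2) = 0.264088 rad = 15.131°
axis k = ((R−Rᵀ)₃₂, (R−Rᵀ)₁₃, (R−Rᵀ)₂₁) / (2 sinθ) = (-0.671607, +0.602274, +0.431520)
rvec = θ·k = (-0.177364, +0.159054, +0.113959)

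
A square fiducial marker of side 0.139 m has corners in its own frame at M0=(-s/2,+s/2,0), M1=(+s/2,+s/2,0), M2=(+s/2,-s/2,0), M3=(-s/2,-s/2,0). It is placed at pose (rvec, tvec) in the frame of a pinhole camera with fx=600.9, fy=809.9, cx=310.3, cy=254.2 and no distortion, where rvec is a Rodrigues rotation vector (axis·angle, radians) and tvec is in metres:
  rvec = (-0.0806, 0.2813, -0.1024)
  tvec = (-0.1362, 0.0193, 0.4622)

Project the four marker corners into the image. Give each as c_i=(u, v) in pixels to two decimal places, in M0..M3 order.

Intrinsics K: fx=600.9, fy=809.9, cx=310.3, cy=254.2
Marker side s = 0.139 m; corners in marker frame (Z=0):
  M0 = (-0.0695, +0.0695, 0)
  M1 = (+0.0695, +0.0695, 0)
  M2 = (+0.0695, -0.0695, 0)
  M3 = (-0.0695, -0.0695, 0)
rvec = (-0.0806, 0.2813, -0.1024), |rvec| = θ = 0.31002 rad = 17.763°
Rodrigues: sinθ=0.30508, 1−cosθ=0.04767; R = I + sinθ·[k]× + (1−cosθ)·[k]×²:
    [+0.95555 +0.08952 +0.28091]
    [-0.11201 +0.99158 +0.06503]
    [-0.27272 -0.09360 +0.95753]
t = (-0.1362, 0.0193, 0.4622) m
M0: Pc = R·M0+t = (-0.19639, +0.09600, +0.47465); u = 600.9·(-0.19639)/0.47465 + 310.3 = 61.6738, v = 809.9·(+0.09600)/0.47465 + 254.2 = 418.0053
M1: Pc = R·M1+t = (-0.06357, +0.08043, +0.43674); u = 600.9·(-0.06357)/0.43674 + 310.3 = 222.8391, v = 809.9·(+0.08043)/0.43674 + 254.2 = 403.3503
M2: Pc = R·M2+t = (-0.07601, -0.05740, +0.44975); u = 600.9·(-0.07601)/0.44975 + 310.3 = 208.7438, v = 809.9·(-0.05740)/0.44975 + 254.2 = 150.8365
M3: Pc = R·M3+t = (-0.20883, -0.04183, +0.48766); u = 600.9·(-0.20883)/0.48766 + 310.3 = 52.9741, v = 809.9·(-0.04183)/0.48766 + 254.2 = 184.7297

c0=(61.67, 418.01) c1=(222.84, 403.35) c2=(208.74, 150.84) c3=(52.97, 184.73)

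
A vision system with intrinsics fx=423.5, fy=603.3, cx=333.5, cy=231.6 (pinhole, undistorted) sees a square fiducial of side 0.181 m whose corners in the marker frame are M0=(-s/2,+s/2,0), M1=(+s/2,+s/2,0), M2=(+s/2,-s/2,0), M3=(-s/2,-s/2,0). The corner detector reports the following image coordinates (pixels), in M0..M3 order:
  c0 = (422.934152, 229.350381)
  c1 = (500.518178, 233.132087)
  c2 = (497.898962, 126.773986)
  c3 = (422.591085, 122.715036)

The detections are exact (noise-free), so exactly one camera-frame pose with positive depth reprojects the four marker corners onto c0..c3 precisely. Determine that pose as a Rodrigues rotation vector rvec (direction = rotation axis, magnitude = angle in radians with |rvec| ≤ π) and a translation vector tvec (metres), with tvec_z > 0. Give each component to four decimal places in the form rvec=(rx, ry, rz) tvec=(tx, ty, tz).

Intrinsics K: fx=423.5, fy=603.3, cx=333.5, cy=231.6
Marker side s = 0.181 m; corners in marker frame (Z=0):
  M0 = (-0.0905, +0.0905, 0)
  M1 = (+0.0905, +0.0905, 0)
  M2 = (+0.0905, -0.0905, 0)
  M3 = (-0.0905, -0.0905, 0)
Detected image corners:
  c0 = (422.934152, 229.350381) px
  c1 = (500.518178, 233.132087) px
  c2 = (497.898962, 126.773986) px
  c3 = (422.591085, 122.715036) px
Planar DLT: solve 8×8 A·h = b for H (H[2,2]=1):
  H  [+431.68806 -67.82037 +461.04529]
  H  [+25.31120 +559.02779 +177.20187]
  H  [+0.02045 -0.16490 +1.00000]
B = K⁻¹H; ‖b₁‖=1.004016, ‖b₂‖=1.004016; λ = 2/(‖b₁‖+‖b₂‖) = 0.996000, sign → tz>0 ⇒ λ=+0.996000
r₁ = λ·B[:,0] = (+0.99922,+0.03397,+0.02037); r₂ = λ·B[:,1] = (-0.03017,+0.98596,-0.16424)
r₃ = r₁×r₂ = (-0.02566,+0.16349,+0.98621); SVD([r₁ r₂ r₃]) → R = UVᵀ:
  R  [+0.99922 -0.03017 -0.02566]
  R  [+0.03397 +0.98596 +0.16349]
  R  [+0.02037 -0.16424 +0.98621]
t = (+0.29996, -0.08981, +0.99600) m
tr R = 2.971385; θ = arccos((tr R − 1)/2) = 0.169361 rad = 9.704°
axis k = ((R−Rᵀ)₃₂, (R−Rᵀ)₁₃, (R−Rᵀ)₂₁) / (2 sinθ) = (-0.972192, -0.136560, +0.190249)
rvec = θ·k = (-0.164652, -0.023128, +0.032221)

rvec=(-0.1647, -0.0231, 0.0322) tvec=(0.3000, -0.0898, 0.9960)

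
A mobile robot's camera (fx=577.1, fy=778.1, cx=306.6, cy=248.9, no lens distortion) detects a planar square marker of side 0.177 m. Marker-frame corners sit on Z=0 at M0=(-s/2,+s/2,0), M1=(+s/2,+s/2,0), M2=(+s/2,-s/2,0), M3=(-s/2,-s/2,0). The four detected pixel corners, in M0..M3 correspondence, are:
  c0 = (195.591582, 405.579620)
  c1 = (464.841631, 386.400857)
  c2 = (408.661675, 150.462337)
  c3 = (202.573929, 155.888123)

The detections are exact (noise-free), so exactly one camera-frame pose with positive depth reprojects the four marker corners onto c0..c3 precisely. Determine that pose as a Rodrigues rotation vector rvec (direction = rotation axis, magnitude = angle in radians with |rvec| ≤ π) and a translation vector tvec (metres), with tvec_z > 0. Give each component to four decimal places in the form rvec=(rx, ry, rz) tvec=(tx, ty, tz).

Intrinsics K: fx=577.1, fy=778.1, cx=306.6, cy=248.9
Marker side s = 0.177 m; corners in marker frame (Z=0):
  M0 = (-0.0885, +0.0885, 0)
  M1 = (+0.0885, +0.0885, 0)
  M2 = (+0.0885, -0.0885, 0)
  M3 = (-0.0885, -0.0885, 0)
Detected image corners:
  c0 = (195.591582, 405.579620) px
  c1 = (464.841631, 386.400857) px
  c2 = (408.661675, 150.462337) px
  c3 = (202.573929, 155.888123) px
Planar DLT: solve 8×8 A·h = b for H (H[2,2]=1):
  H  [+1395.80075 -342.51488 +318.80750]
  H  [+2.37308 +951.83217 +258.04831]
  H  [+0.24265 -1.52657 +1.00000]
B = K⁻¹H; ‖b₁‖=2.303758, ‖b₂‖=2.303758; λ = 2/(‖b₁‖+‖b₂‖) = 0.434073, sign → tz>0 ⇒ λ=+0.434073
r₁ = λ·B[:,0] = (+0.99391,-0.03237,+0.10533); r₂ = λ·B[:,1] = (+0.09442,+0.74296,-0.66264)
r₃ = r₁×r₂ = (-0.05681,+0.66855,+0.74149); SVD([r₁ r₂ r₃]) → R = UVᵀ:
  R  [+0.99391 +0.09442 -0.05681]
  R  [-0.03237 +0.74296 +0.66855]
  R  [+0.10533 -0.66264 +0.74149]
t = (+0.00918, +0.00510, +0.43407) m
tr R = 2.478361; θ = arccos((tr R − 1)/2) = 0.738943 rad = 42.338°
axis k = ((R−Rᵀ)₃₂, (R−Rᵀ)₁₃, (R−Rᵀ)₂₁) / (2 sinθ) = (-0.988257, -0.120367, -0.094126)
rvec = θ·k = (-0.730266, -0.088945, -0.069554)

rvec=(-0.7303, -0.0889, -0.0696) tvec=(0.0092, 0.0051, 0.4341)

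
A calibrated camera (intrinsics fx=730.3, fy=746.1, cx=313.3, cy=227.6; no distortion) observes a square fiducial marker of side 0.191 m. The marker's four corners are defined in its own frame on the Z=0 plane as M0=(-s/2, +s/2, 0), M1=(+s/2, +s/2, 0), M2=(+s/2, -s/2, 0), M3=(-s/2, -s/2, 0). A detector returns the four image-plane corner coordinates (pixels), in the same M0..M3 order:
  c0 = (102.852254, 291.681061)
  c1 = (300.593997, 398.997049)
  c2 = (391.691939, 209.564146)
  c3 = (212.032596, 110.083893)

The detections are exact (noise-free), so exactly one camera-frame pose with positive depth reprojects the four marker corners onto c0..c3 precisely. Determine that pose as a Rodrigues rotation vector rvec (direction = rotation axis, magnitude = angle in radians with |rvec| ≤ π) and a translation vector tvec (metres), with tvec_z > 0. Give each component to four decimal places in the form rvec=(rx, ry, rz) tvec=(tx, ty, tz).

Intrinsics K: fx=730.3, fy=746.1, cx=313.3, cy=227.6
Marker side s = 0.191 m; corners in marker frame (Z=0):
  M0 = (-0.0955, +0.0955, 0)
  M1 = (+0.0955, +0.0955, 0)
  M2 = (+0.0955, -0.0955, 0)
  M3 = (-0.0955, -0.0955, 0)
Detected image corners:
  c0 = (102.852254, 291.681061) px
  c1 = (300.593997, 398.997049) px
  c2 = (391.691939, 209.564146) px
  c3 = (212.032596, 110.083893) px
Planar DLT: solve 8×8 A·h = b for H (H[2,2]=1):
  H  [+997.16681 -644.37917 +254.48386]
  H  [+551.81671 +850.69994 +248.57231]
  H  [+0.04514 -0.47775 +1.00000]
B = K⁻¹H; ‖b₁‖=1.529947, ‖b₂‖=1.529947; λ = 2/(‖b₁‖+‖b₂‖) = 0.653618, sign → tz>0 ⇒ λ=+0.653618
r₁ = λ·B[:,0] = (+0.87981,+0.47442,+0.02950); r₂ = λ·B[:,1] = (-0.44276,+0.84051,-0.31227)
r₃ = r₁×r₂ = (-0.17294,+0.26167,+0.94954); SVD([r₁ r₂ r₃]) → R = UVᵀ:
  R  [+0.87981 -0.44276 -0.17294]
  R  [+0.47442 +0.84051 +0.26167]
  R  [+0.02950 -0.31227 +0.94954]
t = (-0.05264, +0.01837, +0.65362) m
tr R = 2.669852; θ = arccos((tr R − 1)/2) = 0.582798 rad = 33.392°
axis k = ((R−Rᵀ)₃₂, (R−Rᵀ)₁₃, (R−Rᵀ)₂₁) / (2 sinθ) = (-0.521419, -0.183921, +0.833244)
rvec = θ·k = (-0.303882, -0.107189, +0.485613)

rvec=(-0.3039, -0.1072, 0.4856) tvec=(-0.0526, 0.0184, 0.6536)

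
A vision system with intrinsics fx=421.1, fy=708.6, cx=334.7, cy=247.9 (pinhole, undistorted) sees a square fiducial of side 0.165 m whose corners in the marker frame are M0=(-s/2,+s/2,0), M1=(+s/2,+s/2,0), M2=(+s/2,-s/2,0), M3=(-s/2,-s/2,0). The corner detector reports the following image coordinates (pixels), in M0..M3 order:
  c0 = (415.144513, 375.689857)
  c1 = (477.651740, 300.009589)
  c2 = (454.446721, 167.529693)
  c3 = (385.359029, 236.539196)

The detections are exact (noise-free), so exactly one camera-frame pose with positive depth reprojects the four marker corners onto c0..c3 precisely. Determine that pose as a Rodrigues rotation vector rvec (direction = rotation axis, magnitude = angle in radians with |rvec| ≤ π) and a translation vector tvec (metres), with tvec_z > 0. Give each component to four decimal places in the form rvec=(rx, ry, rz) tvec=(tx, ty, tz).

Intrinsics K: fx=421.1, fy=708.6, cx=334.7, cy=247.9
Marker side s = 0.165 m; corners in marker frame (Z=0):
  M0 = (-0.0825, +0.0825, 0)
  M1 = (+0.0825, +0.0825, 0)
  M2 = (+0.0825, -0.0825, 0)
  M3 = (-0.0825, -0.0825, 0)
Detected image corners:
  c0 = (415.144513, 375.689857) px
  c1 = (477.651740, 300.009589) px
  c2 = (454.446721, 167.529693) px
  c3 = (385.359029, 236.539196) px
Planar DLT: solve 8×8 A·h = b for H (H[2,2]=1):
  H  [+619.43039 +333.16133 +434.97487]
  H  [-301.19569 +930.35010 +270.66038]
  H  [+0.51095 +0.40038 +1.00000]
B = K⁻¹H; ‖b₁‖=1.326499, ‖b₂‖=1.326499; λ = 2/(‖b₁‖+‖b₂‖) = 0.753864, sign → tz>0 ⇒ λ=+0.753864
r₁ = λ·B[:,0] = (+0.80277,-0.45519,+0.38518); r₂ = λ·B[:,1] = (+0.35653,+0.88418,+0.30183)
r₃ = r₁×r₂ = (-0.47796,-0.10497,+0.87208); SVD([r₁ r₂ r₃]) → R = UVᵀ:
  R  [+0.80277 +0.35653 -0.47796]
  R  [-0.45519 +0.88418 -0.10497]
  R  [+0.38518 +0.30183 +0.87208]
t = (+0.17951, +0.02421, +0.75386) m
tr R = 2.559036; θ = arccos((tr R − 1)/2) = 0.676900 rad = 38.784°
axis k = ((R−Rᵀ)₃₂, (R−Rᵀ)₁₃, (R−Rᵀ)₂₁) / (2 sinθ) = (+0.324725, -0.688998, -0.647947)
rvec = θ·k = (+0.219806, -0.466383, -0.438595)

rvec=(0.2198, -0.4664, -0.4386) tvec=(0.1795, 0.0242, 0.7539)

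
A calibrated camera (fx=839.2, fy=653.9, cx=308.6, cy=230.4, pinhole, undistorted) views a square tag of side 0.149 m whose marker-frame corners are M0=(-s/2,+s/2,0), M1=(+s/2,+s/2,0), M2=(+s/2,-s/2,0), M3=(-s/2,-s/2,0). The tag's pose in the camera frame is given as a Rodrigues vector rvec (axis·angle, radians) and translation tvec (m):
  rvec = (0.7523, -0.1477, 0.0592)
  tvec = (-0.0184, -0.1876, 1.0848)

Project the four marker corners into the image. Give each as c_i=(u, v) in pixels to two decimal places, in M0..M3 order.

c0=(233.97, 152.81) c1=(343.20, 154.42) c2=(359.25, 79.19) c3=(239.62, 75.72)

Intrinsics K: fx=839.2, fy=653.9, cx=308.6, cy=230.4
Marker side s = 0.149 m; corners in marker frame (Z=0):
  M0 = (-0.0745, +0.0745, 0)
  M1 = (+0.0745, +0.0745, 0)
  M2 = (+0.0745, -0.0745, 0)
  M3 = (-0.0745, -0.0745, 0)
rvec = (0.7523, -0.1477, 0.0592), |rvec| = θ = 0.76894 rad = 44.057°
Rodrigues: sinθ=0.69538, 1−cosθ=0.28135; R = I + sinθ·[k]× + (1−cosθ)·[k]×²:
    [+0.98795 -0.10641 -0.11238]
    [+0.00066 +0.72903 -0.68449]
    [+0.15476 +0.67616 +0.72031]
t = (-0.0184, -0.1876, 1.0848) m
M0: Pc = R·M0+t = (-0.09993, -0.13334, +1.12364); u = 839.2·(-0.09993)/1.12364 + 308.6 = 233.9668, v = 653.9·(-0.13334)/1.12364 + 230.4 = 152.8051
M1: Pc = R·M1+t = (+0.04727, -0.13324, +1.14670); u = 839.2·(+0.04727)/1.14670 + 308.6 = 343.1975, v = 653.9·(-0.13324)/1.14670 + 230.4 = 154.4218
M2: Pc = R·M2+t = (+0.06313, -0.24186, +1.04596); u = 839.2·(+0.06313)/1.04596 + 308.6 = 359.2509, v = 653.9·(-0.24186)/1.04596 + 230.4 = 79.1945
M3: Pc = R·M3+t = (-0.08407, -0.24196, +1.02290); u = 839.2·(-0.08407)/1.02290 + 308.6 = 239.6236, v = 653.9·(-0.24196)/1.02290 + 230.4 = 75.7227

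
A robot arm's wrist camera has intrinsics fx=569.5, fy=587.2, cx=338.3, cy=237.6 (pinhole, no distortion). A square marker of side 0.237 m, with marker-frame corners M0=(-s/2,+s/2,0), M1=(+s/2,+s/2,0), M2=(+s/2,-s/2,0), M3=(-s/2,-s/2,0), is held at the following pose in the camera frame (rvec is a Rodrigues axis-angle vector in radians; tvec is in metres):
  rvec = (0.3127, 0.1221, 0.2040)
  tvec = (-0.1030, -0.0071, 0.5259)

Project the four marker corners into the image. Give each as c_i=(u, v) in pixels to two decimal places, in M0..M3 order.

c0=(100.59, 316.86) c1=(328.90, 374.59) c2=(378.24, 125.00) c3=(113.48, 68.95)

Intrinsics K: fx=569.5, fy=587.2, cx=338.3, cy=237.6
Marker side s = 0.237 m; corners in marker frame (Z=0):
  M0 = (-0.1185, +0.1185, 0)
  M1 = (+0.1185, +0.1185, 0)
  M2 = (+0.1185, -0.1185, 0)
  M3 = (-0.1185, -0.1185, 0)
rvec = (0.3127, 0.1221, 0.2040), |rvec| = θ = 0.39282 rad = 22.507°
Rodrigues: sinθ=0.38279, 1−cosθ=0.07617; R = I + sinθ·[k]× + (1−cosθ)·[k]×²:
    [+0.97210 -0.17995 +0.15047]
    [+0.21764 +0.93119 -0.29243]
    [-0.08750 +0.31701 +0.94438]
t = (-0.1030, -0.0071, 0.5259) m
M0: Pc = R·M0+t = (-0.23952, +0.07746, +0.57383); u = 569.5·(-0.23952)/0.57383 + 338.3 = 100.5917, v = 587.2·(+0.07746)/0.57383 + 237.6 = 316.8601
M1: Pc = R·M1+t = (-0.00913, +0.12904, +0.55310); u = 569.5·(-0.00913)/0.55310 + 338.3 = 328.8992, v = 587.2·(+0.12904)/0.55310 + 237.6 = 374.5927
M2: Pc = R·M2+t = (+0.03352, -0.09166, +0.47797); u = 569.5·(+0.03352)/0.47797 + 338.3 = 378.2365, v = 587.2·(-0.09166)/0.47797 + 237.6 = 124.9968
M3: Pc = R·M3+t = (-0.19687, -0.14324, +0.49870); u = 569.5·(-0.19687)/0.49870 + 338.3 = 113.4815, v = 587.2·(-0.14324)/0.49870 + 237.6 = 68.9450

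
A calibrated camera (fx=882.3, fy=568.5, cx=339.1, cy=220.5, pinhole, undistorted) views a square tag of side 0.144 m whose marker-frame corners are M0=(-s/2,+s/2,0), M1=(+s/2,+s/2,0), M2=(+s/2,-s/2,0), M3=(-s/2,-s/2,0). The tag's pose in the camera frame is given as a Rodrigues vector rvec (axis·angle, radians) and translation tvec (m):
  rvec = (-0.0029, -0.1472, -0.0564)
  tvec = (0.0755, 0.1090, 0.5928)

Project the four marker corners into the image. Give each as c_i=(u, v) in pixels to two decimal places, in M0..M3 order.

Intrinsics K: fx=882.3, fy=568.5, cx=339.1, cy=220.5
Marker side s = 0.144 m; corners in marker frame (Z=0):
  M0 = (-0.0720, +0.0720, 0)
  M1 = (+0.0720, +0.0720, 0)
  M2 = (+0.0720, -0.0720, 0)
  M3 = (-0.0720, -0.0720, 0)
rvec = (-0.0029, -0.1472, -0.0564), |rvec| = θ = 0.15766 rad = 9.033°
Rodrigues: sinθ=0.15701, 1−cosθ=0.01240; R = I + sinθ·[k]× + (1−cosθ)·[k]×²:
    [+0.98760 +0.05638 -0.14651]
    [-0.05595 +0.99841 +0.00703]
    [+0.14667 +0.00125 +0.98918]
t = (0.0755, 0.1090, 0.5928) m
M0: Pc = R·M0+t = (+0.00845, +0.18491, +0.58233); u = 882.3·(+0.00845)/0.58233 + 339.1 = 351.9059, v = 568.5·(+0.18491)/0.58233 + 220.5 = 401.0225
M1: Pc = R·M1+t = (+0.15067, +0.17686, +0.60345); u = 882.3·(+0.15067)/0.60345 + 339.1 = 559.3883, v = 568.5·(+0.17686)/0.60345 + 220.5 = 387.1135
M2: Pc = R·M2+t = (+0.14255, +0.03309, +0.60327); u = 882.3·(+0.14255)/0.60327 + 339.1 = 547.5805, v = 568.5·(+0.03309)/0.60327 + 220.5 = 251.6790
M3: Pc = R·M3+t = (+0.00033, +0.04114, +0.58215); u = 882.3·(+0.00033)/0.58215 + 339.1 = 339.6053, v = 568.5·(+0.04114)/0.58215 + 220.5 = 260.6786

c0=(351.91, 401.02) c1=(559.39, 387.11) c2=(547.58, 251.68) c3=(339.61, 260.68)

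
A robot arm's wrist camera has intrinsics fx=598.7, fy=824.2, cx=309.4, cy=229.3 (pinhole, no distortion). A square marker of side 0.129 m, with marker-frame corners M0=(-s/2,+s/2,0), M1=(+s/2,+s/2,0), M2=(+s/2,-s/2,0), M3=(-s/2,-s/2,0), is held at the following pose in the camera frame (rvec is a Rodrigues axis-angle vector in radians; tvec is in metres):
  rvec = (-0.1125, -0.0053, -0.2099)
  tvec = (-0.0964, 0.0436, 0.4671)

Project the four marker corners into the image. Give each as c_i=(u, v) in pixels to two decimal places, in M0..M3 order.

c0=(118.83, 444.26) c1=(283.58, 395.35) c2=(250.52, 173.00) c3=(90.60, 219.39)

Intrinsics K: fx=598.7, fy=824.2, cx=309.4, cy=229.3
Marker side s = 0.129 m; corners in marker frame (Z=0):
  M0 = (-0.0645, +0.0645, 0)
  M1 = (+0.0645, +0.0645, 0)
  M2 = (+0.0645, -0.0645, 0)
  M3 = (-0.0645, -0.0645, 0)
rvec = (-0.1125, -0.0053, -0.2099), |rvec| = θ = 0.23821 rad = 13.648°
Rodrigues: sinθ=0.23596, 1−cosθ=0.02824; R = I + sinθ·[k]× + (1−cosθ)·[k]×²:
    [+0.97806 +0.20822 +0.00650]
    [-0.20762 +0.97178 +0.11199]
    [+0.01700 -0.11089 +0.99369]
t = (-0.0964, 0.0436, 0.4671) m
M0: Pc = R·M0+t = (-0.14605, +0.11967, +0.45885); u = 598.7·(-0.14605)/0.45885 + 309.4 = 118.8305, v = 824.2·(+0.11967)/0.45885 + 229.3 = 444.2566
M1: Pc = R·M1+t = (-0.01989, +0.09289, +0.46104); u = 598.7·(-0.01989)/0.46104 + 309.4 = 283.5778, v = 824.2·(+0.09289)/0.46104 + 229.3 = 395.3538
M2: Pc = R·M2+t = (-0.04675, -0.03247, +0.47535); u = 598.7·(-0.04675)/0.47535 + 309.4 = 250.5247, v = 824.2·(-0.03247)/0.47535 + 229.3 = 172.9984
M3: Pc = R·M3+t = (-0.17291, -0.00569, +0.47316); u = 598.7·(-0.17291)/0.47316 + 309.4 = 90.6048, v = 824.2·(-0.00569)/0.47316 + 229.3 = 219.3922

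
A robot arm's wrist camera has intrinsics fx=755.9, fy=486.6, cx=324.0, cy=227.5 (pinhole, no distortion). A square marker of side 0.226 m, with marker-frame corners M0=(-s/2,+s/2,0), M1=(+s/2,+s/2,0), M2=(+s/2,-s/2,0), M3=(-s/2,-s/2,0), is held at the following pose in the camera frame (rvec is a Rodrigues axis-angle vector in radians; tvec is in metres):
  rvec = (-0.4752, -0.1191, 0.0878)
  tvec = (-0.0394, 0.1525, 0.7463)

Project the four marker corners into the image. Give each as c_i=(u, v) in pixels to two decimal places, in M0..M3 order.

Intrinsics K: fx=755.9, fy=486.6, cx=324.0, cy=227.5
Marker side s = 0.226 m; corners in marker frame (Z=0):
  M0 = (-0.1130, +0.1130, 0)
  M1 = (+0.1130, +0.1130, 0)
  M2 = (+0.1130, -0.1130, 0)
  M3 = (-0.1130, -0.1130, 0)
rvec = (-0.4752, -0.1191, 0.0878), |rvec| = θ = 0.49770 rad = 28.516°
Rodrigues: sinθ=0.47741, 1−cosθ=0.12132; R = I + sinθ·[k]× + (1−cosθ)·[k]×²:
    [+0.98928 -0.05650 -0.13468]
    [+0.11194 +0.88563 +0.45070]
    [+0.09381 -0.46094 +0.88246]
t = (-0.0394, 0.1525, 0.7463) m
M0: Pc = R·M0+t = (-0.15757, +0.23993, +0.68361); u = 755.9·(-0.15757)/0.68361 + 324.0 = 149.7648, v = 486.6·(+0.23993)/0.68361 + 227.5 = 398.2815
M1: Pc = R·M1+t = (+0.06600, +0.26523, +0.70481); u = 755.9·(+0.06600)/0.70481 + 324.0 = 394.7878, v = 486.6·(+0.26523)/0.70481 + 227.5 = 410.6101
M2: Pc = R·M2+t = (+0.07877, +0.06507, +0.80899); u = 755.9·(+0.07877)/0.80899 + 324.0 = 397.6037, v = 486.6·(+0.06507)/0.80899 + 227.5 = 266.6410
M3: Pc = R·M3+t = (-0.14480, +0.03977, +0.78779); u = 755.9·(-0.14480)/0.78779 + 324.0 = 185.0573, v = 486.6·(+0.03977)/0.78779 + 227.5 = 252.0682

c0=(149.76, 398.28) c1=(394.79, 410.61) c2=(397.60, 266.64) c3=(185.06, 252.07)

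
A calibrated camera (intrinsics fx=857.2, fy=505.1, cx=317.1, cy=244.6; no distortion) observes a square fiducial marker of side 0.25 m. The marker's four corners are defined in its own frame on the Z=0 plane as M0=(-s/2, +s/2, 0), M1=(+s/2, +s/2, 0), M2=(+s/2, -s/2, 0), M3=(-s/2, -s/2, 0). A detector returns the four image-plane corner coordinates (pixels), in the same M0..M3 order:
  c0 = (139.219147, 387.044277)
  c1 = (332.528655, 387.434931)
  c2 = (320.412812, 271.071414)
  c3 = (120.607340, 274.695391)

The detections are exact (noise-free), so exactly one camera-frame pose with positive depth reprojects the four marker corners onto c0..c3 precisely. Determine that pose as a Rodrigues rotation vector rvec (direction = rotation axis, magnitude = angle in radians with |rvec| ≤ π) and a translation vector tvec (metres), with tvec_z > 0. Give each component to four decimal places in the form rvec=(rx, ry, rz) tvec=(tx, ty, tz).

rvec=(0.1566, 0.1442, -0.0498) tvec=(-0.1120, 0.1818, 1.0613)

Intrinsics K: fx=857.2, fy=505.1, cx=317.1, cy=244.6
Marker side s = 0.25 m; corners in marker frame (Z=0):
  M0 = (-0.1250, +0.1250, 0)
  M1 = (+0.1250, +0.1250, 0)
  M2 = (+0.1250, -0.1250, 0)
  M3 = (-0.1250, -0.1250, 0)
Detected image corners:
  c0 = (139.219147, 387.044277) px
  c1 = (332.528655, 387.434931) px
  c2 = (320.412812, 271.071414) px
  c3 = (120.607340, 274.695391) px
Planar DLT: solve 8×8 A·h = b for H (H[2,2]=1):
  H  [+754.41509 +94.31448 +226.62905]
  H  [-52.00484 +504.48896 +331.09764]
  H  [-0.13840 +0.14301 +1.00000]
B = K⁻¹H; ‖b₁‖=0.942205, ‖b₂‖=0.942205; λ = 2/(‖b₁‖+‖b₂‖) = 1.061340, sign → tz>0 ⇒ λ=+1.061340
r₁ = λ·B[:,0] = (+0.98842,-0.03814,-0.14689); r₂ = λ·B[:,1] = (+0.06063,+0.98655,+0.15179)
r₃ = r₁×r₂ = (+0.13913,-0.15893,+0.97744); SVD([r₁ r₂ r₃]) → R = UVᵀ:
  R  [+0.98842 +0.06063 +0.13913]
  R  [-0.03814 +0.98655 -0.15893]
  R  [-0.14689 +0.15179 +0.97744]
t = (-0.11202, +0.18175, +1.06134) m
tr R = 2.952406; θ = arccos((tr R − 1)/2) = 0.218595 rad = 12.525°
axis k = ((R−Rᵀ)₃₂, (R−Rᵀ)₁₃, (R−Rᵀ)₂₁) / (2 sinθ) = (+0.716410, +0.659470, -0.227721)
rvec = θ·k = (+0.156603, +0.144156, -0.049779)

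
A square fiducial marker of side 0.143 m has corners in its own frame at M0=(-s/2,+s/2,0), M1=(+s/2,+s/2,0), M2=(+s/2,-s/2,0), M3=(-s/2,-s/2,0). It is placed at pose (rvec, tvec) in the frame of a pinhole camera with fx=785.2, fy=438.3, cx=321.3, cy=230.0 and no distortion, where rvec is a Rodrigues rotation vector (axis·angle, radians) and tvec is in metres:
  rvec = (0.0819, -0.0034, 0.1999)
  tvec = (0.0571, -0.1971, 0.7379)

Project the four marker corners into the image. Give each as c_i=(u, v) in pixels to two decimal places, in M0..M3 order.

Intrinsics K: fx=785.2, fy=438.3, cx=321.3, cy=230.0
Marker side s = 0.143 m; corners in marker frame (Z=0):
  M0 = (-0.0715, +0.0715, 0)
  M1 = (+0.0715, +0.0715, 0)
  M2 = (+0.0715, -0.0715, 0)
  M3 = (-0.0715, -0.0715, 0)
rvec = (0.0819, -0.0034, 0.1999), |rvec| = θ = 0.21605 rad = 12.379°
Rodrigues: sinθ=0.21438, 1−cosθ=0.02325; R = I + sinθ·[k]× + (1−cosθ)·[k]×²:
    [+0.98009 -0.19849 +0.00478]
    [+0.19821 +0.97676 -0.08160]
    [+0.01153 +0.08093 +0.99665]
t = (0.0571, -0.1971, 0.7379) m
M0: Pc = R·M0+t = (-0.02717, -0.14143, +0.74286); u = 785.2·(-0.02717)/0.74286 + 321.3 = 292.5832, v = 438.3·(-0.14143)/0.74286 + 230.0 = 146.5518
M1: Pc = R·M1+t = (+0.11298, -0.11309, +0.74451); u = 785.2·(+0.11298)/0.74451 + 321.3 = 440.4597, v = 438.3·(-0.11309)/0.74451 + 230.0 = 163.4230
M2: Pc = R·M2+t = (+0.14137, -0.25277, +0.73294); u = 785.2·(+0.14137)/0.73294 + 321.3 = 472.7486, v = 438.3·(-0.25277)/0.73294 + 230.0 = 78.8448
M3: Pc = R·M3+t = (+0.00122, -0.28111, +0.73129); u = 785.2·(+0.00122)/0.73129 + 321.3 = 322.6049, v = 438.3·(-0.28111)/0.73129 + 230.0 = 61.5160

c0=(292.58, 146.55) c1=(440.46, 163.42) c2=(472.75, 78.84) c3=(322.60, 61.52)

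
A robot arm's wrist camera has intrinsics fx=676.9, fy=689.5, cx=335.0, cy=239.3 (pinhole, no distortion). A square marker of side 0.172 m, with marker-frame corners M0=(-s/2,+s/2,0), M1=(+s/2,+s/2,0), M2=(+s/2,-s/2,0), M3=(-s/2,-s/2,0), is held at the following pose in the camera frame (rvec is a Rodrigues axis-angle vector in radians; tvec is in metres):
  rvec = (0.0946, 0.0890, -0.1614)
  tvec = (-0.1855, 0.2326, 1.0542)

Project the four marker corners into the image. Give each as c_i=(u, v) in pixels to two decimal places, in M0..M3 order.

Intrinsics K: fx=676.9, fy=689.5, cx=335.0, cy=239.3
Marker side s = 0.172 m; corners in marker frame (Z=0):
  M0 = (-0.0860, +0.0860, 0)
  M1 = (+0.0860, +0.0860, 0)
  M2 = (+0.0860, -0.0860, 0)
  M3 = (-0.0860, -0.0860, 0)
rvec = (0.0946, 0.0890, -0.1614), |rvec| = θ = 0.20717 rad = 11.870°
Rodrigues: sinθ=0.20569, 1−cosθ=0.02138; R = I + sinθ·[k]× + (1−cosθ)·[k]×²:
    [+0.98308 +0.16444 +0.08076]
    [-0.15605 +0.98256 -0.10108]
    [-0.09597 +0.08677 +0.99160]
t = (-0.1855, 0.2326, 1.0542) m
M0: Pc = R·M0+t = (-0.25590, +0.33052, +1.06992); u = 676.9·(-0.25590)/1.06992 + 335.0 = 173.0991, v = 689.5·(+0.33052)/1.06992 + 239.3 = 452.3021
M1: Pc = R·M1+t = (-0.08681, +0.30368, +1.05341); u = 676.9·(-0.08681)/1.05341 + 335.0 = 279.2153, v = 689.5·(+0.30368)/1.05341 + 239.3 = 438.0712
M2: Pc = R·M2+t = (-0.11510, +0.13468, +1.03848); u = 676.9·(-0.11510)/1.03848 + 335.0 = 259.9776, v = 689.5·(+0.13468)/1.03848 + 239.3 = 328.7199
M3: Pc = R·M3+t = (-0.28419, +0.16152, +1.05499); u = 676.9·(-0.28419)/1.05499 + 335.0 = 152.6612, v = 689.5·(+0.16152)/1.05499 + 239.3 = 344.8631

c0=(173.10, 452.30) c1=(279.22, 438.07) c2=(259.98, 328.72) c3=(152.66, 344.86)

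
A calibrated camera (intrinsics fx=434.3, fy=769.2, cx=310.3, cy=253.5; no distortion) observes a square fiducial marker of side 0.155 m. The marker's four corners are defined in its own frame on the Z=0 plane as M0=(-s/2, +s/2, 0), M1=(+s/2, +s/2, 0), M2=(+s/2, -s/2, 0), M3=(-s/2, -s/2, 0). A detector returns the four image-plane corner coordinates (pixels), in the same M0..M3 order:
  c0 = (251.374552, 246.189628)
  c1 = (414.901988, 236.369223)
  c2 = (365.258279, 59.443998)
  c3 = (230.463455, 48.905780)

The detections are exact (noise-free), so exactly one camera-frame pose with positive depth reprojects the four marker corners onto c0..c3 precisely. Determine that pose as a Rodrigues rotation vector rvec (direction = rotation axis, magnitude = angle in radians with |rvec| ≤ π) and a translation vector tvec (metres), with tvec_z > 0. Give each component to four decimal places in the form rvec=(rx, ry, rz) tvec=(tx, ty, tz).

rvec=(-0.6946, -0.2839, -0.1441) tvec=(0.0073, -0.0652, 0.4324)

Intrinsics K: fx=434.3, fy=769.2, cx=310.3, cy=253.5
Marker side s = 0.155 m; corners in marker frame (Z=0):
  M0 = (-0.0775, +0.0775, 0)
  M1 = (+0.0775, +0.0775, 0)
  M2 = (+0.0775, -0.0775, 0)
  M3 = (-0.0775, -0.0775, 0)
Detected image corners:
  c0 = (251.374552, 246.189628) px
  c1 = (414.901988, 236.369223) px
  c2 = (365.258279, 59.443998) px
  c3 = (230.463455, 48.905780) px
Planar DLT: solve 8×8 A·h = b for H (H[2,2]=1):
  H  [+1174.53701 -212.01512 +317.64602]
  H  [+113.59175 +995.32893 +137.51820]
  H  [+0.70470 -1.40943 +1.00000]
B = K⁻¹H; ‖b₁‖=2.312553, ‖b₂‖=2.312553; λ = 2/(‖b₁‖+‖b₂‖) = 0.432423, sign → tz>0 ⇒ λ=+0.432423
r₁ = λ·B[:,0] = (+0.95174,-0.03657,+0.30473); r₂ = λ·B[:,1] = (+0.22436,+0.76040,-0.60947)
r₃ = r₁×r₂ = (-0.20943,+0.64842,+0.73191); SVD([r₁ r₂ r₃]) → R = UVᵀ:
  R  [+0.95174 +0.22436 -0.20943]
  R  [-0.03657 +0.76040 +0.64842]
  R  [+0.30473 -0.60947 +0.73191]
t = (+0.00731, -0.06520, +0.43242) m
tr R = 2.444051; θ = arccos((tr R − 1)/2) = 0.764071 rad = 43.778°
axis k = ((R−Rᵀ)₃₂, (R−Rᵀ)₁₃, (R−Rᵀ)₂₁) / (2 sinθ) = (-0.909054, -0.371570, -0.188565)
rvec = θ·k = (-0.694582, -0.283906, -0.144077)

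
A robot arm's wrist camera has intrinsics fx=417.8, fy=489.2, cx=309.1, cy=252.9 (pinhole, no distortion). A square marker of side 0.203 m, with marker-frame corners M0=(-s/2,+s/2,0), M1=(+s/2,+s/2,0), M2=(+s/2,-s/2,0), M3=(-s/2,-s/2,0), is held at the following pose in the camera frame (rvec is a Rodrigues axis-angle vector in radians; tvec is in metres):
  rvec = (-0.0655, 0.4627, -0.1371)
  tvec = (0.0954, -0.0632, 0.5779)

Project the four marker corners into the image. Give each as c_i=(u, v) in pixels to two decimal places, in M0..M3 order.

Intrinsics K: fx=417.8, fy=489.2, cx=309.1, cy=252.9
Marker side s = 0.203 m; corners in marker frame (Z=0):
  M0 = (-0.1015, +0.1015, 0)
  M1 = (+0.1015, +0.1015, 0)
  M2 = (+0.1015, -0.1015, 0)
  M3 = (-0.1015, -0.1015, 0)
rvec = (-0.0655, 0.4627, -0.1371), |rvec| = θ = 0.48701 rad = 27.904°
Rodrigues: sinθ=0.46798, 1−cosθ=0.11626; R = I + sinθ·[k]× + (1−cosθ)·[k]×²:
    [+0.88584 +0.11689 +0.44903]
    [-0.14660 +0.98868 +0.03185]
    [-0.44022 -0.09404 +0.89295]
t = (0.0954, -0.0632, 0.5779) m
M0: Pc = R·M0+t = (+0.01735, +0.05203, +0.61304); u = 417.8·(+0.01735)/0.61304 + 309.1 = 320.9254, v = 489.2·(+0.05203)/0.61304 + 252.9 = 294.4206
M1: Pc = R·M1+t = (+0.19718, +0.02227, +0.52367); u = 417.8·(+0.19718)/0.52367 + 309.1 = 466.4130, v = 489.2·(+0.02227)/0.52367 + 252.9 = 273.7053
M2: Pc = R·M2+t = (+0.17345, -0.17843, +0.54276); u = 417.8·(+0.17345)/0.54276 + 309.1 = 442.6149, v = 489.2·(-0.17843)/0.54276 + 252.9 = 92.0771
M3: Pc = R·M3+t = (-0.00638, -0.14867, +0.63213); u = 417.8·(-0.00638)/0.63213 + 309.1 = 304.8853, v = 489.2·(-0.14867)/0.63213 + 252.9 = 137.8440

c0=(320.93, 294.42) c1=(466.41, 273.71) c2=(442.61, 92.08) c3=(304.89, 137.84)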